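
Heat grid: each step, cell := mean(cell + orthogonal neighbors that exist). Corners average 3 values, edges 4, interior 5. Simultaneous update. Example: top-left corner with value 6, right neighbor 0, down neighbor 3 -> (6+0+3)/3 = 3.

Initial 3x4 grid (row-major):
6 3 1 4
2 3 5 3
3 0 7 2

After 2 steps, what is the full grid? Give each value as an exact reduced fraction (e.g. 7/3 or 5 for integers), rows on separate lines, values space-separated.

After step 1:
  11/3 13/4 13/4 8/3
  7/2 13/5 19/5 7/2
  5/3 13/4 7/2 4
After step 2:
  125/36 383/120 389/120 113/36
  343/120 82/25 333/100 419/120
  101/36 661/240 291/80 11/3

Answer: 125/36 383/120 389/120 113/36
343/120 82/25 333/100 419/120
101/36 661/240 291/80 11/3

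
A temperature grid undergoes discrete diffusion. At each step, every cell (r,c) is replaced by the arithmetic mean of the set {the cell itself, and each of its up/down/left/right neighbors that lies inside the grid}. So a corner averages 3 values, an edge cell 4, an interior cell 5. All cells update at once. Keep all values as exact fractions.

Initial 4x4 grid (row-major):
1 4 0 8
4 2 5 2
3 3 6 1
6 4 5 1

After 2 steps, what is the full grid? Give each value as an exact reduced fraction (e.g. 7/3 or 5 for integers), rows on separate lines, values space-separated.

Answer: 29/12 63/20 37/12 139/36
131/40 289/100 377/100 77/24
433/120 197/50 171/50 77/24
77/18 493/120 89/24 53/18

Derivation:
After step 1:
  3 7/4 17/4 10/3
  5/2 18/5 3 4
  4 18/5 4 5/2
  13/3 9/2 4 7/3
After step 2:
  29/12 63/20 37/12 139/36
  131/40 289/100 377/100 77/24
  433/120 197/50 171/50 77/24
  77/18 493/120 89/24 53/18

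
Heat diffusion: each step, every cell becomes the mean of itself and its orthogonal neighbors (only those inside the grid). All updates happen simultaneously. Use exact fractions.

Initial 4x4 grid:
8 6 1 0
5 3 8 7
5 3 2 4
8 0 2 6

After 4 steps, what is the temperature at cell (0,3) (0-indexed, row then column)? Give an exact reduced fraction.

Step 1: cell (0,3) = 8/3
Step 2: cell (0,3) = 67/18
Step 3: cell (0,3) = 8347/2160
Step 4: cell (0,3) = 52481/12960
Full grid after step 4:
  317453/64800 1003757/216000 898309/216000 52481/12960
  518881/108000 789671/180000 748639/180000 429797/108000
  464509/108000 148333/36000 76817/20000 28399/7200
  262619/64800 809303/216000 10733/2880 26939/7200

Answer: 52481/12960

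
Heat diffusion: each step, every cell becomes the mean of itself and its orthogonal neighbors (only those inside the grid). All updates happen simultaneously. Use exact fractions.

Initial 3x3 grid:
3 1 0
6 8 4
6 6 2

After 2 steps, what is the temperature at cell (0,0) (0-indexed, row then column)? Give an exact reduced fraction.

Step 1: cell (0,0) = 10/3
Step 2: cell (0,0) = 145/36
Full grid after step 2:
  145/36 13/4 49/18
  241/48 91/20 85/24
  23/4 41/8 13/3

Answer: 145/36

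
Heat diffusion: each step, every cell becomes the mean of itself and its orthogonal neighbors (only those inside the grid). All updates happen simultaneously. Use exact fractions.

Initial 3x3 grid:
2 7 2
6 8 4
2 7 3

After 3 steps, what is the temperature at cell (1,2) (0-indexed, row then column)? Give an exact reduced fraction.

Step 1: cell (1,2) = 17/4
Step 2: cell (1,2) = 393/80
Step 3: cell (1,2) = 22771/4800
Full grid after step 3:
  3623/720 69463/14400 1303/270
  11873/2400 5101/1000 22771/4800
  613/120 17747/3600 10669/2160

Answer: 22771/4800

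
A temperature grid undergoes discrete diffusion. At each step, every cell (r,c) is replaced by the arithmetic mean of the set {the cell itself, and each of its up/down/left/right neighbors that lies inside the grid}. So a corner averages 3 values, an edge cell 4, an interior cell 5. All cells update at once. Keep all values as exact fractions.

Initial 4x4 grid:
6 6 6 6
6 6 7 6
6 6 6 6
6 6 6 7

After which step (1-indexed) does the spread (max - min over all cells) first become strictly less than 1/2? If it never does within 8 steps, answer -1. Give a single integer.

Step 1: max=19/3, min=6, spread=1/3
  -> spread < 1/2 first at step 1
Step 2: max=113/18, min=6, spread=5/18
Step 3: max=13487/2160, min=289/48, spread=241/1080
Step 4: max=402749/64800, min=72499/12000, spread=3517/20250
Step 5: max=12055079/1944000, min=436291/72000, spread=137611/972000
Step 6: max=72148573/11664000, min=874021/144000, spread=169109/1458000
Step 7: max=10805220827/1749600000, min=1969709843/324000000, spread=421969187/4374000000
Step 8: max=323665168889/52488000000, min=59165627243/9720000000, spread=5213477221/65610000000

Answer: 1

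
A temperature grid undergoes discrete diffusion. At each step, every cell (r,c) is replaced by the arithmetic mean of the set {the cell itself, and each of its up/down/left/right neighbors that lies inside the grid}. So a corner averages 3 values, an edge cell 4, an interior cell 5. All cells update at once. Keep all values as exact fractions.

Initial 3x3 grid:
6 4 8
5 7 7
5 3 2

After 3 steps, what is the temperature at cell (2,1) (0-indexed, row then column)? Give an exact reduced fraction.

Step 1: cell (2,1) = 17/4
Step 2: cell (2,1) = 1067/240
Step 3: cell (2,1) = 70069/14400
Full grid after step 3:
  493/90 82969/14400 12437/2160
  75619/14400 31303/6000 4909/900
  2573/540 70069/14400 3499/720

Answer: 70069/14400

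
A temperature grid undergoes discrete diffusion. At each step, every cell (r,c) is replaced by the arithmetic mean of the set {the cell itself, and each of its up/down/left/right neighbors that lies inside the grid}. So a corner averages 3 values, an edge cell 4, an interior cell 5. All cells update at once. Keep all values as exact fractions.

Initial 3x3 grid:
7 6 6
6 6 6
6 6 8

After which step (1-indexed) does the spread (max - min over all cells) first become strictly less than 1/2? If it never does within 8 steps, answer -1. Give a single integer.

Answer: 2

Derivation:
Step 1: max=20/3, min=6, spread=2/3
Step 2: max=59/9, min=295/48, spread=59/144
  -> spread < 1/2 first at step 2
Step 3: max=689/108, min=1337/216, spread=41/216
Step 4: max=41209/6480, min=1075567/172800, spread=70019/518400
Step 5: max=2456693/388800, min=4840361/777600, spread=2921/31104
Step 6: max=147172621/23328000, min=291268867/46656000, spread=24611/373248
Step 7: max=8811372737/1399680000, min=17493164849/2799360000, spread=207329/4478976
Step 8: max=528200611489/83980800000, min=1050942988603/167961600000, spread=1746635/53747712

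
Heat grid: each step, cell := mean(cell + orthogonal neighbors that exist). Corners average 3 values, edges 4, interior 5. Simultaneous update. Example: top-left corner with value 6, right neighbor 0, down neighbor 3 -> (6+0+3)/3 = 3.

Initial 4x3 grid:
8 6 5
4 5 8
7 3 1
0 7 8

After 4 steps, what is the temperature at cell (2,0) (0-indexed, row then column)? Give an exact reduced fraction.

Answer: 523013/108000

Derivation:
Step 1: cell (2,0) = 7/2
Step 2: cell (2,0) = 563/120
Step 3: cell (2,0) = 1049/225
Step 4: cell (2,0) = 523013/108000
Full grid after step 4:
  3758/675 1203701/216000 359993/64800
  62677/12000 951443/180000 1141061/216000
  523013/108000 48651/10000 1078901/216000
  299173/64800 681119/144000 77987/16200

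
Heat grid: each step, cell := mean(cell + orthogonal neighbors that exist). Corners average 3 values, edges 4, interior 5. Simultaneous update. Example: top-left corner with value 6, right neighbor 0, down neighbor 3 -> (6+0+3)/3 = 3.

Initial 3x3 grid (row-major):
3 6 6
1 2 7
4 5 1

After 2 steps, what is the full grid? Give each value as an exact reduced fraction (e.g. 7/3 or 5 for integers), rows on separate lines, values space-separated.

After step 1:
  10/3 17/4 19/3
  5/2 21/5 4
  10/3 3 13/3
After step 2:
  121/36 1087/240 175/36
  401/120 359/100 283/60
  53/18 223/60 34/9

Answer: 121/36 1087/240 175/36
401/120 359/100 283/60
53/18 223/60 34/9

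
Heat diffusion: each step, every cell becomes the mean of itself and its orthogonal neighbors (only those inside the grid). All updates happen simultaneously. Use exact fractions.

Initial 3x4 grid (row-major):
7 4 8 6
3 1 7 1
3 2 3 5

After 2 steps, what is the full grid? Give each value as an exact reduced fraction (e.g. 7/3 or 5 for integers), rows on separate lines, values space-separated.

After step 1:
  14/3 5 25/4 5
  7/2 17/5 4 19/4
  8/3 9/4 17/4 3
After step 2:
  79/18 1159/240 81/16 16/3
  427/120 363/100 453/100 67/16
  101/36 377/120 27/8 4

Answer: 79/18 1159/240 81/16 16/3
427/120 363/100 453/100 67/16
101/36 377/120 27/8 4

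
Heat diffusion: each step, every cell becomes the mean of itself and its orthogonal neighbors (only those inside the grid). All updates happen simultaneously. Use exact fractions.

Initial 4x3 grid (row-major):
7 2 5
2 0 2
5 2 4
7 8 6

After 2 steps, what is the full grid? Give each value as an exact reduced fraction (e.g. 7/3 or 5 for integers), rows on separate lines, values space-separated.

Answer: 32/9 353/120 37/12
383/120 303/100 217/80
539/120 373/100 321/80
197/36 1333/240 61/12

Derivation:
After step 1:
  11/3 7/2 3
  7/2 8/5 11/4
  4 19/5 7/2
  20/3 23/4 6
After step 2:
  32/9 353/120 37/12
  383/120 303/100 217/80
  539/120 373/100 321/80
  197/36 1333/240 61/12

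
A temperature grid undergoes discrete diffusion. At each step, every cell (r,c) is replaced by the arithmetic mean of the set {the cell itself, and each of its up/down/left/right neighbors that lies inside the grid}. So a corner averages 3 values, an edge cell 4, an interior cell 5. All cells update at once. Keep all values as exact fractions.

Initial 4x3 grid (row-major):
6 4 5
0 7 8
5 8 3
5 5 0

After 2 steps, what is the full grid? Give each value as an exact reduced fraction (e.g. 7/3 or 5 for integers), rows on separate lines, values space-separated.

Answer: 40/9 199/40 203/36
133/30 107/20 647/120
49/10 99/20 563/120
14/3 533/120 143/36

Derivation:
After step 1:
  10/3 11/2 17/3
  9/2 27/5 23/4
  9/2 28/5 19/4
  5 9/2 8/3
After step 2:
  40/9 199/40 203/36
  133/30 107/20 647/120
  49/10 99/20 563/120
  14/3 533/120 143/36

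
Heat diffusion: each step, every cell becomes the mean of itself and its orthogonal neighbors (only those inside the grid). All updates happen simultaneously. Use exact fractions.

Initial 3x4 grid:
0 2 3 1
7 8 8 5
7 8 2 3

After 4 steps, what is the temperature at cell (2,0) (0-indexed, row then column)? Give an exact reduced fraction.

Answer: 371363/64800

Derivation:
Step 1: cell (2,0) = 22/3
Step 2: cell (2,0) = 229/36
Step 3: cell (2,0) = 3299/540
Step 4: cell (2,0) = 371363/64800
Full grid after step 4:
  3178/675 109079/24000 301057/72000 6421/1600
  2293177/432000 454249/90000 1678471/360000 3663419/864000
  371363/64800 602293/108000 538273/108000 594151/129600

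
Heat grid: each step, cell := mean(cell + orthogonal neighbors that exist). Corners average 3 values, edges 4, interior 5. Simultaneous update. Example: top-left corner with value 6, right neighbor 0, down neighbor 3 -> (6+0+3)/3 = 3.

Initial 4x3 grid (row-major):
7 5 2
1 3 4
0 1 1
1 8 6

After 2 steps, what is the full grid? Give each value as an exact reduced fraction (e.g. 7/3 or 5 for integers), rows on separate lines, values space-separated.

Answer: 34/9 301/80 125/36
319/120 149/50 359/120
91/40 263/100 131/40
31/12 73/20 4

Derivation:
After step 1:
  13/3 17/4 11/3
  11/4 14/5 5/2
  3/4 13/5 3
  3 4 5
After step 2:
  34/9 301/80 125/36
  319/120 149/50 359/120
  91/40 263/100 131/40
  31/12 73/20 4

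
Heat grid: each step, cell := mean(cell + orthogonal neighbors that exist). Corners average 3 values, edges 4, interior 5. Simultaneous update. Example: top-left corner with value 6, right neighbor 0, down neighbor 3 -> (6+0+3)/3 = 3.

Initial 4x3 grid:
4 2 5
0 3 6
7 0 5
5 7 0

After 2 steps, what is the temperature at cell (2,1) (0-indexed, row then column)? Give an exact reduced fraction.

Step 1: cell (2,1) = 22/5
Step 2: cell (2,1) = 307/100
Full grid after step 2:
  3 361/120 151/36
  107/40 367/100 421/120
  517/120 307/100 159/40
  37/9 133/30 13/4

Answer: 307/100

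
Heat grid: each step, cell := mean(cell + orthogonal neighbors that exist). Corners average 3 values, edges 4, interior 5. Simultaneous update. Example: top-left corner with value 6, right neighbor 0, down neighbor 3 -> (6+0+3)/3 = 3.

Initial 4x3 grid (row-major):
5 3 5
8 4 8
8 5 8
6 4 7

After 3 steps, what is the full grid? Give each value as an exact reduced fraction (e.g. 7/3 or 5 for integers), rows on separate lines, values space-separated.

After step 1:
  16/3 17/4 16/3
  25/4 28/5 25/4
  27/4 29/5 7
  6 11/2 19/3
After step 2:
  95/18 1231/240 95/18
  359/60 563/100 1451/240
  31/5 613/100 1523/240
  73/12 709/120 113/18
After step 3:
  11801/2160 76733/14400 5923/1080
  10391/1800 17351/3000 41939/7200
  7319/1200 36257/6000 44639/7200
  2183/360 43919/7200 13343/2160

Answer: 11801/2160 76733/14400 5923/1080
10391/1800 17351/3000 41939/7200
7319/1200 36257/6000 44639/7200
2183/360 43919/7200 13343/2160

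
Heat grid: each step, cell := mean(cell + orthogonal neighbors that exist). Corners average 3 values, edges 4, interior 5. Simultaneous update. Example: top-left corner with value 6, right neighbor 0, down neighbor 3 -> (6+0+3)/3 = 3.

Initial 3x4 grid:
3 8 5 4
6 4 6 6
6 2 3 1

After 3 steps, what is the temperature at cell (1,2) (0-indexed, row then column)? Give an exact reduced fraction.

Step 1: cell (1,2) = 24/5
Step 2: cell (1,2) = 23/5
Step 3: cell (1,2) = 5401/1200
Full grid after step 3:
  5621/1080 7337/1440 2417/480 869/180
  2779/576 5743/1200 5401/1200 12581/2880
  4901/1080 6107/1440 5761/1440 2087/540

Answer: 5401/1200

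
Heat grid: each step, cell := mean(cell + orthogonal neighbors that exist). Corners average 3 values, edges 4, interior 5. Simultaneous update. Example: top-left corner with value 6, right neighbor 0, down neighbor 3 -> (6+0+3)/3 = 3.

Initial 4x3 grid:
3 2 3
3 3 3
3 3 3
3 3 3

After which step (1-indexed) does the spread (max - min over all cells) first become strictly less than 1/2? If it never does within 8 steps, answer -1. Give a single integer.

Step 1: max=3, min=8/3, spread=1/3
  -> spread < 1/2 first at step 1
Step 2: max=3, min=653/240, spread=67/240
Step 3: max=3, min=6043/2160, spread=437/2160
Step 4: max=2991/1000, min=2434469/864000, spread=29951/172800
Step 5: max=10046/3375, min=22112179/7776000, spread=206761/1555200
Step 6: max=16034329/5400000, min=8875004429/3110400000, spread=14430763/124416000
Step 7: max=1278347273/432000000, min=534764258311/186624000000, spread=139854109/1492992000
Step 8: max=114788771023/38880000000, min=32169848109749/11197440000000, spread=7114543559/89579520000

Answer: 1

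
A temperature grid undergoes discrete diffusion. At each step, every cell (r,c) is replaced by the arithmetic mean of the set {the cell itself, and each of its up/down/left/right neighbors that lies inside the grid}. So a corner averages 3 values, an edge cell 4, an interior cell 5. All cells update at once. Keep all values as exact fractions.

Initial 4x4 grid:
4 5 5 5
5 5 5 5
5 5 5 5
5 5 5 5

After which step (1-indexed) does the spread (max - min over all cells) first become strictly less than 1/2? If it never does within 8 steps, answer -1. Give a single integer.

Step 1: max=5, min=14/3, spread=1/3
  -> spread < 1/2 first at step 1
Step 2: max=5, min=85/18, spread=5/18
Step 3: max=5, min=1039/216, spread=41/216
Step 4: max=5, min=31357/6480, spread=1043/6480
Step 5: max=5, min=946447/194400, spread=25553/194400
Step 6: max=89921/18000, min=28488541/5832000, spread=645863/5832000
Step 7: max=599029/120000, min=857158309/174960000, spread=16225973/174960000
Step 8: max=269299/54000, min=25766522017/5248800000, spread=409340783/5248800000

Answer: 1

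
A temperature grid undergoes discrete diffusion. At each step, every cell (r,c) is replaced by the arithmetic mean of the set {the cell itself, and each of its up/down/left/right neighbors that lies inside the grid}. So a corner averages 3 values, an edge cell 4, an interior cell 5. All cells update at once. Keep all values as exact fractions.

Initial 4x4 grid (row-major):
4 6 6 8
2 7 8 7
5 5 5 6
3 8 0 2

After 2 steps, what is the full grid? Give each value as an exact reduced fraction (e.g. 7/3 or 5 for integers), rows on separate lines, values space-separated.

Answer: 19/4 447/80 527/80 85/12
357/80 569/100 25/4 517/80
235/48 483/100 523/100 1183/240
157/36 229/48 913/240 137/36

Derivation:
After step 1:
  4 23/4 7 7
  9/2 28/5 33/5 29/4
  15/4 6 24/5 5
  16/3 4 15/4 8/3
After step 2:
  19/4 447/80 527/80 85/12
  357/80 569/100 25/4 517/80
  235/48 483/100 523/100 1183/240
  157/36 229/48 913/240 137/36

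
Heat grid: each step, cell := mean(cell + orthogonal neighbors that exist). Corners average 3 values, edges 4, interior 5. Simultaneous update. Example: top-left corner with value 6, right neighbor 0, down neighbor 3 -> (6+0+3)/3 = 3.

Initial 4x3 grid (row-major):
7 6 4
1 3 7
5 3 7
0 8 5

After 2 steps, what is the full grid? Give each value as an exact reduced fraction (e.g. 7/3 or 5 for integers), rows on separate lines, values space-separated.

Answer: 41/9 29/6 191/36
179/48 469/100 245/48
947/240 419/100 1357/240
127/36 101/20 97/18

Derivation:
After step 1:
  14/3 5 17/3
  4 4 21/4
  9/4 26/5 11/2
  13/3 4 20/3
After step 2:
  41/9 29/6 191/36
  179/48 469/100 245/48
  947/240 419/100 1357/240
  127/36 101/20 97/18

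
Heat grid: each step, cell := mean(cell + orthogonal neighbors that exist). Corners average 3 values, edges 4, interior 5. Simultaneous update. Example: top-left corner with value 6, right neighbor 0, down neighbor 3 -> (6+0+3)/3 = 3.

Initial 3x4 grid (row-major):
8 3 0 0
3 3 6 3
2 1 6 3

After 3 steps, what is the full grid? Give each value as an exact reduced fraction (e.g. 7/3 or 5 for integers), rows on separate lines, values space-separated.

After step 1:
  14/3 7/2 9/4 1
  4 16/5 18/5 3
  2 3 4 4
After step 2:
  73/18 817/240 207/80 25/12
  52/15 173/50 321/100 29/10
  3 61/20 73/20 11/3
After step 3:
  7867/2160 24313/7200 2257/800 1817/720
  1573/450 19909/6000 6323/2000 593/200
  571/180 329/100 4073/1200 613/180

Answer: 7867/2160 24313/7200 2257/800 1817/720
1573/450 19909/6000 6323/2000 593/200
571/180 329/100 4073/1200 613/180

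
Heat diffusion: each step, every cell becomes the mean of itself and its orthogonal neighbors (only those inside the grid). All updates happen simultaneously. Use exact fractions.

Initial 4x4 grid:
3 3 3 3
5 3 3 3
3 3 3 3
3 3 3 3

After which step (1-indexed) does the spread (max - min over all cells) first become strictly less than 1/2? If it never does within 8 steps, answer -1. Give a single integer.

Step 1: max=11/3, min=3, spread=2/3
Step 2: max=211/60, min=3, spread=31/60
Step 3: max=1831/540, min=3, spread=211/540
  -> spread < 1/2 first at step 3
Step 4: max=178843/54000, min=3, spread=16843/54000
Step 5: max=1596643/486000, min=13579/4500, spread=130111/486000
Step 6: max=47382367/14580000, min=817159/270000, spread=3255781/14580000
Step 7: max=1412553691/437400000, min=821107/270000, spread=82360351/437400000
Step 8: max=42117316891/13122000000, min=148306441/48600000, spread=2074577821/13122000000

Answer: 3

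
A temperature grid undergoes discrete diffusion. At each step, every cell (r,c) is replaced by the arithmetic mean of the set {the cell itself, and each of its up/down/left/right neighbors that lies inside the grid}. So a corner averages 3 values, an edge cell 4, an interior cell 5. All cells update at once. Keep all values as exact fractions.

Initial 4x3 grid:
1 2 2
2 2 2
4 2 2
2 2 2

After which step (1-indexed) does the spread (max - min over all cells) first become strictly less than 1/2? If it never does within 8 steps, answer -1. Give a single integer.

Step 1: max=8/3, min=5/3, spread=1
Step 2: max=589/240, min=89/48, spread=3/5
Step 3: max=5119/2160, min=277/144, spread=241/540
  -> spread < 1/2 first at step 3
Step 4: max=148189/64800, min=28237/14400, spread=8449/25920
Step 5: max=4384423/1944000, min=5131369/2592000, spread=428717/1555200
Step 6: max=129460201/58320000, min=311979211/155520000, spread=3989759/18662400
Step 7: max=3847160317/1749600000, min=699152587/345600000, spread=196928221/1119744000
Step 8: max=57212458457/26244000000, min=1141934015291/559872000000, spread=1886362363/13436928000

Answer: 3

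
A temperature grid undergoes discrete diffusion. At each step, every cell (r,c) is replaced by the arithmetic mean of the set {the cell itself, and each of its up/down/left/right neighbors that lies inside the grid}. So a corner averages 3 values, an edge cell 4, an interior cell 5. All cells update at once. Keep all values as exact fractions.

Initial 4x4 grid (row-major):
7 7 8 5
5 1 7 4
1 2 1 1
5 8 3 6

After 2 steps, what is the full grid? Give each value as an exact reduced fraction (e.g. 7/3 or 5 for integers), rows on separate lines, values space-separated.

Answer: 187/36 697/120 671/120 50/9
1049/240 409/100 112/25 1027/240
841/240 351/100 171/50 803/240
149/36 61/15 227/60 65/18

Derivation:
After step 1:
  19/3 23/4 27/4 17/3
  7/2 22/5 21/5 17/4
  13/4 13/5 14/5 3
  14/3 9/2 9/2 10/3
After step 2:
  187/36 697/120 671/120 50/9
  1049/240 409/100 112/25 1027/240
  841/240 351/100 171/50 803/240
  149/36 61/15 227/60 65/18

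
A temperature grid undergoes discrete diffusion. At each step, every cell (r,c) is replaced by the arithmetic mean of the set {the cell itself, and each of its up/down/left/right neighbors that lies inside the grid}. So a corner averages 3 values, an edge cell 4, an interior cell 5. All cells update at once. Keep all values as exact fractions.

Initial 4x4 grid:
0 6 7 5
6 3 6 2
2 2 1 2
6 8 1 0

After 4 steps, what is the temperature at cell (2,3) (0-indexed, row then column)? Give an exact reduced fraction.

Answer: 8327/3000

Derivation:
Step 1: cell (2,3) = 5/4
Step 2: cell (2,3) = 21/10
Step 3: cell (2,3) = 121/50
Step 4: cell (2,3) = 8327/3000
Full grid after step 4:
  85547/21600 6259/1500 56083/13500 33491/8100
  282817/72000 228653/60000 169423/45000 94211/27000
  825107/216000 326599/90000 183377/60000 8327/3000
  126031/32400 748967/216000 204733/72000 51383/21600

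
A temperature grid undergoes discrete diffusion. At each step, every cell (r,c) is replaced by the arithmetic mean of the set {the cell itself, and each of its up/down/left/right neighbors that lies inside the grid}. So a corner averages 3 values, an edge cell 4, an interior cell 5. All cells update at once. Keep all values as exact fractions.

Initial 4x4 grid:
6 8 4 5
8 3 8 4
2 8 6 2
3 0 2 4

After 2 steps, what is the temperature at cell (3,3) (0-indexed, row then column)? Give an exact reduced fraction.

Answer: 29/9

Derivation:
Step 1: cell (3,3) = 8/3
Step 2: cell (3,3) = 29/9
Full grid after step 2:
  52/9 155/24 125/24 46/9
  73/12 129/25 141/25 217/48
  58/15 49/10 21/5 997/240
  61/18 703/240 847/240 29/9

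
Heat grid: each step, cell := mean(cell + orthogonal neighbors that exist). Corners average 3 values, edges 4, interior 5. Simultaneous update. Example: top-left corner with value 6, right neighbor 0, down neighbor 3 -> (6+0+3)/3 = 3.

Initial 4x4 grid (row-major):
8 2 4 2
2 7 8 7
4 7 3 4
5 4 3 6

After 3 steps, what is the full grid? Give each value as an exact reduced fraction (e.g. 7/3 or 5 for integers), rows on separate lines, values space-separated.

After step 1:
  4 21/4 4 13/3
  21/4 26/5 29/5 21/4
  9/2 5 5 5
  13/3 19/4 4 13/3
After step 2:
  29/6 369/80 1163/240 163/36
  379/80 53/10 101/20 1223/240
  229/48 489/100 124/25 235/48
  163/36 217/48 217/48 40/9
After step 3:
  851/180 2351/480 6853/1440 5209/1080
  2357/480 2459/500 15151/3000 1409/288
  34067/7200 2933/600 1459/300 34913/7200
  995/216 33227/7200 33203/7200 499/108

Answer: 851/180 2351/480 6853/1440 5209/1080
2357/480 2459/500 15151/3000 1409/288
34067/7200 2933/600 1459/300 34913/7200
995/216 33227/7200 33203/7200 499/108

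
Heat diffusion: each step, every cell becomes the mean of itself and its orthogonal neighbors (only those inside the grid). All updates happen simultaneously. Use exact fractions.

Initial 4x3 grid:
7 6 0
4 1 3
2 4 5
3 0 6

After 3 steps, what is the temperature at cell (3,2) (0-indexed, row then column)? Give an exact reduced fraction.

Step 1: cell (3,2) = 11/3
Step 2: cell (3,2) = 137/36
Step 3: cell (3,2) = 439/135
Full grid after step 3:
  8761/2160 5087/1440 2447/720
  5033/1440 266/75 1501/480
  4619/1440 145/48 4949/1440
  1471/540 1825/576 439/135

Answer: 439/135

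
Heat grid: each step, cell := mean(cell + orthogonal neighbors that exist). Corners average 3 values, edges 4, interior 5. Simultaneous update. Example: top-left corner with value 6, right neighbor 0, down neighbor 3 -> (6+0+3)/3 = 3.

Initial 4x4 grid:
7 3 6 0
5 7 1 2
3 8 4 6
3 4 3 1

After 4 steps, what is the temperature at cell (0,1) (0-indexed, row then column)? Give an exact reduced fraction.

Step 1: cell (0,1) = 23/4
Step 2: cell (0,1) = 361/80
Step 3: cell (0,1) = 449/96
Step 4: cell (0,1) = 320627/72000
Full grid after step 4:
  2117/432 320627/72000 821353/216000 210817/64800
  38523/8000 136001/30000 684559/180000 362849/108000
  199717/43200 784607/180000 3487/900 372601/108000
  283889/64800 90293/21600 411721/108000 57029/16200

Answer: 320627/72000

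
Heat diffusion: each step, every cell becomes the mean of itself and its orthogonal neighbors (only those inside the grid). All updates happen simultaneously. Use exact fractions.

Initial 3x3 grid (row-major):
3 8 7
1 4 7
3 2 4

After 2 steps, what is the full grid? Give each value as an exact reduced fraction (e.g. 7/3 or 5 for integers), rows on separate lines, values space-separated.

Answer: 49/12 637/120 55/9
263/80 107/25 647/120
8/3 839/240 157/36

Derivation:
After step 1:
  4 11/2 22/3
  11/4 22/5 11/2
  2 13/4 13/3
After step 2:
  49/12 637/120 55/9
  263/80 107/25 647/120
  8/3 839/240 157/36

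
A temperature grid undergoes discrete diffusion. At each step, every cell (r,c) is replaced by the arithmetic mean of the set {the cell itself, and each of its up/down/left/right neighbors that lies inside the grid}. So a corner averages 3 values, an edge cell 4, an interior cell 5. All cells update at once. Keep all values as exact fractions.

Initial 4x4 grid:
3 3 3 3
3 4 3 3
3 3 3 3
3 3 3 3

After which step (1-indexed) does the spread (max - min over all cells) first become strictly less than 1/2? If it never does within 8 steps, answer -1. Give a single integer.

Step 1: max=13/4, min=3, spread=1/4
  -> spread < 1/2 first at step 1
Step 2: max=161/50, min=3, spread=11/50
Step 3: max=7567/2400, min=3, spread=367/2400
Step 4: max=33971/10800, min=1813/600, spread=1337/10800
Step 5: max=1013669/324000, min=54469/18000, spread=33227/324000
Step 6: max=30374327/9720000, min=328049/108000, spread=849917/9720000
Step 7: max=908514347/291600000, min=4928533/1620000, spread=21378407/291600000
Step 8: max=27210462371/8748000000, min=1481688343/486000000, spread=540072197/8748000000

Answer: 1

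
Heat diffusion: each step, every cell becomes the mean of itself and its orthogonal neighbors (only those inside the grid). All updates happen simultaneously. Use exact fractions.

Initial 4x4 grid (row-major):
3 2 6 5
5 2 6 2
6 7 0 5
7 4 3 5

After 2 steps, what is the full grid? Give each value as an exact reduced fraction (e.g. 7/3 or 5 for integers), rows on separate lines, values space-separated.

After step 1:
  10/3 13/4 19/4 13/3
  4 22/5 16/5 9/2
  25/4 19/5 21/5 3
  17/3 21/4 3 13/3
After step 2:
  127/36 59/15 233/60 163/36
  1079/240 373/100 421/100 451/120
  1183/240 239/50 86/25 481/120
  103/18 1063/240 1007/240 31/9

Answer: 127/36 59/15 233/60 163/36
1079/240 373/100 421/100 451/120
1183/240 239/50 86/25 481/120
103/18 1063/240 1007/240 31/9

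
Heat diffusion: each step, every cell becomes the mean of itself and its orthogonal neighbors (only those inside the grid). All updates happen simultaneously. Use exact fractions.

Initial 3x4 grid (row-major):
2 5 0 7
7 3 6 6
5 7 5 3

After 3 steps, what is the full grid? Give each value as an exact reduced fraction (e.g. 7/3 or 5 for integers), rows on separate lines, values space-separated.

After step 1:
  14/3 5/2 9/2 13/3
  17/4 28/5 4 11/2
  19/3 5 21/4 14/3
After step 2:
  137/36 259/60 23/6 43/9
  417/80 427/100 497/100 37/8
  187/36 1331/240 227/48 185/36
After step 3:
  9601/2160 14603/3600 4027/900 953/216
  7393/1600 4863/1000 8971/2000 11707/2400
  5743/1080 35531/7200 36691/7200 2087/432

Answer: 9601/2160 14603/3600 4027/900 953/216
7393/1600 4863/1000 8971/2000 11707/2400
5743/1080 35531/7200 36691/7200 2087/432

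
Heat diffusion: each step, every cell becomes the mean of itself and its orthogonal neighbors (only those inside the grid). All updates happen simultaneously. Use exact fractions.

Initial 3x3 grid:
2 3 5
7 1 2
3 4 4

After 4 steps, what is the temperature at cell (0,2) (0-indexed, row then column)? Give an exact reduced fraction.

Answer: 412393/129600

Derivation:
Step 1: cell (0,2) = 10/3
Step 2: cell (0,2) = 109/36
Step 3: cell (0,2) = 6959/2160
Step 4: cell (0,2) = 412393/129600
Full grid after step 4:
  4583/1350 2886881/864000 412393/129600
  3045631/864000 74617/22500 353657/108000
  454343/129600 124219/36000 26473/8100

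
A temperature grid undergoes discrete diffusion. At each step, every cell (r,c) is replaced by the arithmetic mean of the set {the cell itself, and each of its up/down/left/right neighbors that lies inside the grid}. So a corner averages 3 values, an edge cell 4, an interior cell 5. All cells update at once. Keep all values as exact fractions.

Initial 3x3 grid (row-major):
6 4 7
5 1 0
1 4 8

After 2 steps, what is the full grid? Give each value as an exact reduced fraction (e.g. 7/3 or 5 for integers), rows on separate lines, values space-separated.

Answer: 17/4 479/120 73/18
863/240 361/100 217/60
121/36 409/120 23/6

Derivation:
After step 1:
  5 9/2 11/3
  13/4 14/5 4
  10/3 7/2 4
After step 2:
  17/4 479/120 73/18
  863/240 361/100 217/60
  121/36 409/120 23/6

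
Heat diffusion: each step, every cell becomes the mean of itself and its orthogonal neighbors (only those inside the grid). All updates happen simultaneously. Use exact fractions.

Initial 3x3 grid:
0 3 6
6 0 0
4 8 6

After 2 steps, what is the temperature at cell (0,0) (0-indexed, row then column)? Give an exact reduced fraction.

Answer: 31/12

Derivation:
Step 1: cell (0,0) = 3
Step 2: cell (0,0) = 31/12
Full grid after step 2:
  31/12 233/80 11/4
  149/40 313/100 211/60
  13/3 557/120 73/18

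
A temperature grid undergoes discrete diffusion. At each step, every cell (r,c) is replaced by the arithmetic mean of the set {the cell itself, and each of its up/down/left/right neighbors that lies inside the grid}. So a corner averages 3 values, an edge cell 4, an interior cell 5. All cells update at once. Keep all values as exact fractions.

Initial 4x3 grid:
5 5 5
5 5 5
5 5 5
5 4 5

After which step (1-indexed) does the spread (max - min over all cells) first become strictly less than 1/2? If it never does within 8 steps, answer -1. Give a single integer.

Step 1: max=5, min=14/3, spread=1/3
  -> spread < 1/2 first at step 1
Step 2: max=5, min=1133/240, spread=67/240
Step 3: max=5, min=10363/2160, spread=437/2160
Step 4: max=4991/1000, min=4162469/864000, spread=29951/172800
Step 5: max=16796/3375, min=37664179/7776000, spread=206761/1555200
Step 6: max=26834329/5400000, min=15095804429/3110400000, spread=14430763/124416000
Step 7: max=2142347273/432000000, min=908012258311/186624000000, spread=139854109/1492992000
Step 8: max=192548771023/38880000000, min=54564728109749/11197440000000, spread=7114543559/89579520000

Answer: 1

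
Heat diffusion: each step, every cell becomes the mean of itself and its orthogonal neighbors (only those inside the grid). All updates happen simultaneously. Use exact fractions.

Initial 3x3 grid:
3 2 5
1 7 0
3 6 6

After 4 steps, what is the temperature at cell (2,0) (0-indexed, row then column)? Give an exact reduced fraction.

Answer: 62603/16200

Derivation:
Step 1: cell (2,0) = 10/3
Step 2: cell (2,0) = 37/9
Step 3: cell (2,0) = 2003/540
Step 4: cell (2,0) = 62603/16200
Full grid after step 4:
  147283/43200 2916683/864000 471649/129600
  1506529/432000 1364471/360000 1619029/432000
  62603/16200 1679029/432000 308/75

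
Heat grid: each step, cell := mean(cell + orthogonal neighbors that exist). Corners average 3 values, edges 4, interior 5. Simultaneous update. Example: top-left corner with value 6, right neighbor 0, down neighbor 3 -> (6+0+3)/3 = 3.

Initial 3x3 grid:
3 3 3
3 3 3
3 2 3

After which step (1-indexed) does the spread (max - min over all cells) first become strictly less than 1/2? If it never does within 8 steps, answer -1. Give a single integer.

Step 1: max=3, min=8/3, spread=1/3
  -> spread < 1/2 first at step 1
Step 2: max=3, min=653/240, spread=67/240
Step 3: max=593/200, min=6043/2160, spread=1807/10800
Step 4: max=15839/5400, min=2434037/864000, spread=33401/288000
Step 5: max=1576609/540000, min=22098067/7776000, spread=3025513/38880000
Step 6: max=83644051/28800000, min=8866273133/3110400000, spread=53531/995328
Step 7: max=22536883949/7776000000, min=533839074151/186624000000, spread=450953/11943936
Step 8: max=2698351389481/933120000000, min=32083416439397/11197440000000, spread=3799043/143327232

Answer: 1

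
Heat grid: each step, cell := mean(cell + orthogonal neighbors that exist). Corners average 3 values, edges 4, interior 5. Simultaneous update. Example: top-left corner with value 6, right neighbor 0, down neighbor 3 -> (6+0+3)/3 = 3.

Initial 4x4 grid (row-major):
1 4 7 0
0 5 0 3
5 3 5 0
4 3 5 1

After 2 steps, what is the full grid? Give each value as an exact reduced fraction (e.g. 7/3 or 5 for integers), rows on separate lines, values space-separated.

Answer: 26/9 83/30 43/12 41/18
589/240 88/25 5/2 31/12
279/80 319/100 331/100 19/10
43/12 309/80 237/80 31/12

Derivation:
After step 1:
  5/3 17/4 11/4 10/3
  11/4 12/5 4 3/4
  3 21/5 13/5 9/4
  4 15/4 7/2 2
After step 2:
  26/9 83/30 43/12 41/18
  589/240 88/25 5/2 31/12
  279/80 319/100 331/100 19/10
  43/12 309/80 237/80 31/12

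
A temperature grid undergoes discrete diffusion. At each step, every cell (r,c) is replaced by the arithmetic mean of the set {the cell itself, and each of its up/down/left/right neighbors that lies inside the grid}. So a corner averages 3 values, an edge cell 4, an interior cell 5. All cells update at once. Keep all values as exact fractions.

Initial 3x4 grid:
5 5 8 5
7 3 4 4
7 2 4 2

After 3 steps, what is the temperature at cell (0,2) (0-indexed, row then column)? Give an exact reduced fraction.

Answer: 35263/7200

Derivation:
Step 1: cell (0,2) = 11/2
Step 2: cell (0,2) = 1261/240
Step 3: cell (0,2) = 35263/7200
Full grid after step 3:
  11377/2160 37063/7200 35263/7200 5243/1080
  12181/2400 9353/2000 4449/1000 20257/4800
  5131/1080 15769/3600 6947/1800 8231/2160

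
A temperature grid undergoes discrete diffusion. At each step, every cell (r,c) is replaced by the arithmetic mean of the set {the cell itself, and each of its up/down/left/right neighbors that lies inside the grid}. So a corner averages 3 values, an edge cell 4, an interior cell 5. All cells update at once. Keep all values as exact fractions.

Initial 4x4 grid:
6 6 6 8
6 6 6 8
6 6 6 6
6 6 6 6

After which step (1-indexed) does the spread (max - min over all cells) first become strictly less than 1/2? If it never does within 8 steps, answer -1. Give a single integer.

Step 1: max=22/3, min=6, spread=4/3
Step 2: max=125/18, min=6, spread=17/18
Step 3: max=914/135, min=6, spread=104/135
Step 4: max=13432/2025, min=6, spread=1282/2025
Step 5: max=397801/60750, min=27079/4500, spread=64469/121500
Step 6: max=47239831/7290000, min=1629529/270000, spread=810637/1822500
  -> spread < 1/2 first at step 6
Step 7: max=1406481073/218700000, min=3270953/540000, spread=20436277/54675000
Step 8: max=41935353403/6561000000, min=295368241/48600000, spread=515160217/1640250000

Answer: 6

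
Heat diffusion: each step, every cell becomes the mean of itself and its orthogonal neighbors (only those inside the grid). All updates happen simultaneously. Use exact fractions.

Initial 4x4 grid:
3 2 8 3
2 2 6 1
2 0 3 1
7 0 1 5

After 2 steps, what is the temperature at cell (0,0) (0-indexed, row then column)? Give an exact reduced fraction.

Step 1: cell (0,0) = 7/3
Step 2: cell (0,0) = 25/9
Full grid after step 2:
  25/9 397/120 33/8 23/6
  73/30 69/25 161/50 53/16
  47/20 43/20 247/100 587/240
  31/12 173/80 527/240 85/36

Answer: 25/9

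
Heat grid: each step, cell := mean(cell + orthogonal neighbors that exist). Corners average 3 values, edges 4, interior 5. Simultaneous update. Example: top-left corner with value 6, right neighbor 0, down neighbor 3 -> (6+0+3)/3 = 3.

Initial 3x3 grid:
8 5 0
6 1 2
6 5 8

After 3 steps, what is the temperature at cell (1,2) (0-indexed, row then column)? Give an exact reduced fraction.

Step 1: cell (1,2) = 11/4
Step 2: cell (1,2) = 833/240
Step 3: cell (1,2) = 52711/14400
Full grid after step 3:
  10283/2160 28693/7200 7433/2160
  23587/4800 12991/3000 52711/14400
  11113/2160 8317/1800 1007/240

Answer: 52711/14400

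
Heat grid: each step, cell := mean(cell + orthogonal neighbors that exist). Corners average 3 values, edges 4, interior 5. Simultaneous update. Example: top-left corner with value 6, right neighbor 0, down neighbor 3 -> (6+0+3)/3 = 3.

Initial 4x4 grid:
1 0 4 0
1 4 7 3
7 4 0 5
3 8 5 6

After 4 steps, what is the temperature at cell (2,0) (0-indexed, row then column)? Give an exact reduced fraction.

Step 1: cell (2,0) = 15/4
Step 2: cell (2,0) = 22/5
Step 3: cell (2,0) = 971/240
Step 4: cell (2,0) = 145933/36000
Full grid after step 4:
  21773/8100 296117/108000 319789/108000 40279/12960
  343067/108000 3727/1125 615329/180000 751703/216000
  145933/36000 244453/60000 4607/1125 874559/216000
  19571/4320 110497/24000 975209/216000 35623/8100

Answer: 145933/36000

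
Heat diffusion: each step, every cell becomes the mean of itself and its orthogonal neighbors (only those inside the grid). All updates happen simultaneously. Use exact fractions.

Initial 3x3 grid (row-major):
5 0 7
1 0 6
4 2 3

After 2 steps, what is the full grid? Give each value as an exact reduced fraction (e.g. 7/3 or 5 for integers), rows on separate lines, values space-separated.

Answer: 5/2 167/60 34/9
259/120 271/100 69/20
85/36 201/80 119/36

Derivation:
After step 1:
  2 3 13/3
  5/2 9/5 4
  7/3 9/4 11/3
After step 2:
  5/2 167/60 34/9
  259/120 271/100 69/20
  85/36 201/80 119/36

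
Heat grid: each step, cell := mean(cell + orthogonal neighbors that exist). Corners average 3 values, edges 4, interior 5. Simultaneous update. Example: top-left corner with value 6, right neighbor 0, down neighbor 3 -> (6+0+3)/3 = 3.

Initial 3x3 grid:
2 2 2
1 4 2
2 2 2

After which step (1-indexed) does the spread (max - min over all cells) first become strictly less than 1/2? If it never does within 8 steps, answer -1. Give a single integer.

Step 1: max=5/2, min=5/3, spread=5/6
Step 2: max=239/100, min=467/240, spread=533/1200
  -> spread < 1/2 first at step 2
Step 3: max=5539/2400, min=4447/2160, spread=5381/21600
Step 4: max=24287/10800, min=1816523/864000, spread=126437/864000
Step 5: max=19277351/8640000, min=16619143/7776000, spread=7304729/77760000
Step 6: max=28646111/12960000, min=6686251907/3110400000, spread=188814733/3110400000
Step 7: max=22842063353/10368000000, min=60541089487/27993600000, spread=11324815661/279936000000
Step 8: max=307193609947/139968000000, min=24269568491963/11197440000000, spread=101973434599/3732480000000

Answer: 2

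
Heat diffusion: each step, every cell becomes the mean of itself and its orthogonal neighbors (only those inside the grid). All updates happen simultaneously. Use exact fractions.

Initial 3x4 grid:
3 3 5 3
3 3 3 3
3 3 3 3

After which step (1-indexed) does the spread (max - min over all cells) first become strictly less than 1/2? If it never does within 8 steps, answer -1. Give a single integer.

Answer: 3

Derivation:
Step 1: max=11/3, min=3, spread=2/3
Step 2: max=211/60, min=3, spread=31/60
Step 3: max=1831/540, min=3, spread=211/540
  -> spread < 1/2 first at step 3
Step 4: max=178897/54000, min=2747/900, spread=14077/54000
Step 5: max=1598407/486000, min=165683/54000, spread=5363/24300
Step 6: max=47480809/14580000, min=92869/30000, spread=93859/583200
Step 7: max=2834674481/874800000, min=151136467/48600000, spread=4568723/34992000
Step 8: max=169244435629/52488000000, min=4555618889/1458000000, spread=8387449/83980800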